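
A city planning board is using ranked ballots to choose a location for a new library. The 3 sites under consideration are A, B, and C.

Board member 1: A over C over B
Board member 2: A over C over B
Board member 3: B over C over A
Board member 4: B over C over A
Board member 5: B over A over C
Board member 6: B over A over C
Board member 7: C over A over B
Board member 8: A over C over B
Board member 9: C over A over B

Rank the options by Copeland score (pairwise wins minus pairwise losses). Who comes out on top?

A

Pairwise results:
  A vs B: A wins 5–4.
  A vs C: A wins 5–4.
  B vs C: C wins 5–4.
Copeland scores (wins − losses):
  A: 2 − 0 = 2
  B: 0 − 2 = -2
  C: 1 − 1 = 0
A has the best Copeland score.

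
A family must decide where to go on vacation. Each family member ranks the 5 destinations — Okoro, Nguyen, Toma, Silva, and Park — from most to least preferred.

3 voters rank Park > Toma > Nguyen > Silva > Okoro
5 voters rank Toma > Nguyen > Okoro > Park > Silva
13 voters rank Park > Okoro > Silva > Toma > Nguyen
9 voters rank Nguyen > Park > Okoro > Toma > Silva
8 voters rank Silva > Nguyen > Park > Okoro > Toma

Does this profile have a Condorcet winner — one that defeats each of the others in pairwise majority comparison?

No

Head-to-head results (38 voters total):
Okoro vs Nguyen: Nguyen wins 25–13.
Okoro vs Toma: Okoro wins 30–8.
Okoro vs Silva: Okoro wins 27–11.
Okoro vs Park: Park wins 33–5.
Nguyen vs Toma: Toma wins 21–17.
Nguyen vs Silva: Silva wins 21–17.
Nguyen vs Park: Nguyen wins 22–16.
Toma vs Silva: Silva wins 21–17.
Toma vs Park: Park wins 33–5.
Silva vs Park: Park wins 30–8.
No candidate beats all others: Okoro beats Toma beats Nguyen beats Okoro, a majority cycle.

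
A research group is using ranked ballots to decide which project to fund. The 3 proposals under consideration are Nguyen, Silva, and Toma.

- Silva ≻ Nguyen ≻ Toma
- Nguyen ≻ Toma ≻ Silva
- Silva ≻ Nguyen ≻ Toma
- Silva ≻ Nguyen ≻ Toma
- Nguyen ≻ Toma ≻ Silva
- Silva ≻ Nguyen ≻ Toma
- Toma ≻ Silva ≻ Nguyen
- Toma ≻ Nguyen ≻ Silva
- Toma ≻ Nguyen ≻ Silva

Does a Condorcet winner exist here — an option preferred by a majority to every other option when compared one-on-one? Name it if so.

Head-to-head results (9 voters total):
Nguyen vs Silva: Silva wins 5–4.
Nguyen vs Toma: Nguyen wins 6–3.
Silva vs Toma: Toma wins 5–4.
No candidate beats all others: Nguyen beats Toma beats Silva beats Nguyen, a majority cycle.

No Condorcet winner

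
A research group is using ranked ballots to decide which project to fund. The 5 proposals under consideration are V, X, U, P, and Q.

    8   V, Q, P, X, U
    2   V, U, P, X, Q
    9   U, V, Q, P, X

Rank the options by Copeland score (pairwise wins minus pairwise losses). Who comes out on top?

Pairwise results:
  V vs X: V wins 19–0.
  V vs U: V wins 10–9.
  V vs P: V wins 19–0.
  V vs Q: V wins 19–0.
  X vs U: U wins 11–8.
  X vs P: P wins 19–0.
  X vs Q: Q wins 17–2.
  U vs P: U wins 11–8.
  U vs Q: U wins 11–8.
  P vs Q: Q wins 17–2.
Copeland scores (wins − losses):
  V: 4 − 0 = 4
  X: 0 − 4 = -4
  U: 3 − 1 = 2
  P: 1 − 3 = -2
  Q: 2 − 2 = 0
V has the best Copeland score.

V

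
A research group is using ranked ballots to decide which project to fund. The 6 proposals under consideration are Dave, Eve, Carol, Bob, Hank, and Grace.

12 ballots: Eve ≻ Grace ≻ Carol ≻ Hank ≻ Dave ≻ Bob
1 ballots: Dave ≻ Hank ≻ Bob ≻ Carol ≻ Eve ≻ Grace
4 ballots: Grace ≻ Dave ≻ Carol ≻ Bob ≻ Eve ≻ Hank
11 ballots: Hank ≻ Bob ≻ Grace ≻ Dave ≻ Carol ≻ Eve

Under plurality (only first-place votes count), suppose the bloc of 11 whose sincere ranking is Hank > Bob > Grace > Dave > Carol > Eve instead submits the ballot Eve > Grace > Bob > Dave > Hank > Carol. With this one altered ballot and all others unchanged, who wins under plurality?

Eve

First-place totals with the altered ballot: Dave 1, Eve 23, Carol 0, Bob 0, Hank 0, Grace 4.
The winner is unchanged: still Eve.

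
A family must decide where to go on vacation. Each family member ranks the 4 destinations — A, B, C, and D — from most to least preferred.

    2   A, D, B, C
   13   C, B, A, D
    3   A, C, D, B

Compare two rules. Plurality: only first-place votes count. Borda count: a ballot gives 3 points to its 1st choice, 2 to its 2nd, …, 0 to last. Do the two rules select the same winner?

Yes

Plurality first-place counts: A 5, B 0, C 13, D 0 → C.
Borda totals: A 28, B 28, C 45, D 7 → C.
The two rules agree on C.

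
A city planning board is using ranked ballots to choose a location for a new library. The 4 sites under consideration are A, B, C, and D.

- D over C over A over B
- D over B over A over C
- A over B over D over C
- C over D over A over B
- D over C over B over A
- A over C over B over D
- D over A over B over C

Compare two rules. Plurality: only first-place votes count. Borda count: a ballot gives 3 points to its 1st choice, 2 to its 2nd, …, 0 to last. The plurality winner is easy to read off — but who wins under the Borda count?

D

Plurality first-place counts: A 2, B 0, C 1, D 4 → D.
Borda totals: A 11, B 7, C 9, D 15 → D.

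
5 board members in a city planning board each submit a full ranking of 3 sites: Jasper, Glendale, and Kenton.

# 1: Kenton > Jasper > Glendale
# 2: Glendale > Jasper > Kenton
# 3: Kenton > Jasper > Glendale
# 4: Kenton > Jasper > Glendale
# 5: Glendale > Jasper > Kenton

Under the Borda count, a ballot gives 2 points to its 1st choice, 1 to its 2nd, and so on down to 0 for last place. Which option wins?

Borda scores:
  Jasper: 1 + 1 + 1 + 1 + 1 = 5
  Glendale: 0 + 2 + 0 + 0 + 2 = 4
  Kenton: 2 + 0 + 2 + 2 + 0 = 6
Kenton has the highest total.

Kenton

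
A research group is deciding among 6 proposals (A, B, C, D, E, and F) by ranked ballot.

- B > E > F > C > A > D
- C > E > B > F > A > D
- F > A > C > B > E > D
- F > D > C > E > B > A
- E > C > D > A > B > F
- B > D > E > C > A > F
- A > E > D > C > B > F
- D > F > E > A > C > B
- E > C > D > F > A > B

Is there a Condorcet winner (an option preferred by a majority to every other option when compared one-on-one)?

Yes

Head-to-head results (9 voters total):
A vs B: A wins 5–4.
A vs C: C wins 6–3.
A vs D: D wins 5–4.
A vs E: E wins 7–2.
A vs F: F wins 6–3.
B vs C: C wins 7–2.
B vs D: D wins 5–4.
B vs E: E wins 6–3.
B vs F: B wins 5–4.
C vs D: C wins 5–4.
C vs E: E wins 6–3.
C vs F: C wins 5–4.
D vs E: E wins 6–3.
D vs F: D wins 5–4.
E vs F: E wins 6–3.
E beats each rival — A (7–2), B (6–3), C (6–3), D (6–3), F (6–3) — so E is the Condorcet winner.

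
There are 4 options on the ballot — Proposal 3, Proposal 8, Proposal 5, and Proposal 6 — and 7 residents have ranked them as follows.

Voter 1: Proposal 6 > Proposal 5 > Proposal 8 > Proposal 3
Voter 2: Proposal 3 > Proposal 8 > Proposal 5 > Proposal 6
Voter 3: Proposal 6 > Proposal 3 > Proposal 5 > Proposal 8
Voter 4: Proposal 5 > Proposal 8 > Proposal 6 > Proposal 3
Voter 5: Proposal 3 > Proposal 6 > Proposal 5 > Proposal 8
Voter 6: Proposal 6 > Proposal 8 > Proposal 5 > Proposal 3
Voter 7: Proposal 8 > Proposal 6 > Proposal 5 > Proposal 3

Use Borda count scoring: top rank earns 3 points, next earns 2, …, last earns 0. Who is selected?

Borda scores:
  Proposal 3: 0 + 3 + 2 + 0 + 3 + 0 + 0 = 8
  Proposal 8: 1 + 2 + 0 + 2 + 0 + 2 + 3 = 10
  Proposal 5: 2 + 1 + 1 + 3 + 1 + 1 + 1 = 10
  Proposal 6: 3 + 0 + 3 + 1 + 2 + 3 + 2 = 14
Proposal 6 has the highest total.

Proposal 6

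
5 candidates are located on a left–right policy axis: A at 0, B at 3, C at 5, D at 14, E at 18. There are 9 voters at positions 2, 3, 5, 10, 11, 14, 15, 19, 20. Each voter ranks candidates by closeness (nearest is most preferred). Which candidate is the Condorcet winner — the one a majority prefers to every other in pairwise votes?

With single-peaked preferences on a line, the Condorcet winner is the candidate closest to the median voter.
The median voter (position 11) is closest to D at 14.
Check: D vs C — voters closer to D: 6 of 9.

D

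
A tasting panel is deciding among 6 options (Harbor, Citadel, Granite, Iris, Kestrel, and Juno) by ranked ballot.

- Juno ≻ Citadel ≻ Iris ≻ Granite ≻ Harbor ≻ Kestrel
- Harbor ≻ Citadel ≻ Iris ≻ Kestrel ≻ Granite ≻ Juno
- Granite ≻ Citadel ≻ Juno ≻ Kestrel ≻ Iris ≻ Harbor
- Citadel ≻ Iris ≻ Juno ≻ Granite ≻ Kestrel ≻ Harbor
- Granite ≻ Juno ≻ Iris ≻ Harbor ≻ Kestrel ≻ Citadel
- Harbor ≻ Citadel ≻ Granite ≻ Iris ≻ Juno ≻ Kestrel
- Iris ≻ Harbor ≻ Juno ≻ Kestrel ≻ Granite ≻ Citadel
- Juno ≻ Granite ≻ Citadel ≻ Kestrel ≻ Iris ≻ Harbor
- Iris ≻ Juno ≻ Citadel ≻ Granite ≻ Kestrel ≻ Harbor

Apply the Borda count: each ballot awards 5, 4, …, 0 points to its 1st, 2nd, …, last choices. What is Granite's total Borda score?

Borda scores:
  Harbor: 1 + 5 + 0 + 0 + 2 + 5 + 4 + 0 + 0 = 17
  Citadel: 4 + 4 + 4 + 5 + 0 + 4 + 0 + 3 + 3 = 27
  Granite: 2 + 1 + 5 + 2 + 5 + 3 + 1 + 4 + 2 = 25
  Iris: 3 + 3 + 1 + 4 + 3 + 2 + 5 + 1 + 5 = 27
  Kestrel: 0 + 2 + 2 + 1 + 1 + 0 + 2 + 2 + 1 = 11
  Juno: 5 + 0 + 3 + 3 + 4 + 1 + 3 + 5 + 4 = 28

25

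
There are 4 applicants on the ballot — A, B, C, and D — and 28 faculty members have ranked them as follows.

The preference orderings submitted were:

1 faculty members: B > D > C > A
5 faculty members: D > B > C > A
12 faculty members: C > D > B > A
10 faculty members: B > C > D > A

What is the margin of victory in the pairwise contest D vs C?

16

Ballots ranking D above C: 1+5 = 6.
Ballots ranking C above D: 12+10 = 22.
C wins 22–6, a margin of 16.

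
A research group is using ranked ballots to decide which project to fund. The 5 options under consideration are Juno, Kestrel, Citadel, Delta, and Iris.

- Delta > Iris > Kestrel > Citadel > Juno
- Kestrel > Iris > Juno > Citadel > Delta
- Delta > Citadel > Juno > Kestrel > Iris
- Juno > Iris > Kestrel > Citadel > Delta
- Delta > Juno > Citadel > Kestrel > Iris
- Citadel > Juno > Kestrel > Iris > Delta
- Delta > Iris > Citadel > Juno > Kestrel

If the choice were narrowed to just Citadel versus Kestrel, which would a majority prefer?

Citadel

Ballots ranking Citadel above Kestrel: 4.
Ballots ranking Kestrel above Citadel: 3.
Citadel wins the head-to-head, 4–3.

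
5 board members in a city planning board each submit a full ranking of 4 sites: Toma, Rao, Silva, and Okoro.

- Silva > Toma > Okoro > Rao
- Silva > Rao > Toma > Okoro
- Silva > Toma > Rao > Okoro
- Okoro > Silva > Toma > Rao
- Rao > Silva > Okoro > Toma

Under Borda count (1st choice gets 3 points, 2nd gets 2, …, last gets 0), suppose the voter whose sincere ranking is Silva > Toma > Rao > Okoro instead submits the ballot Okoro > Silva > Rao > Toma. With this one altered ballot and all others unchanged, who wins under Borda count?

Silva

Borda totals with the altered ballot: Toma 4, Rao 6, Silva 12, Okoro 8.
The winner is unchanged: still Silva.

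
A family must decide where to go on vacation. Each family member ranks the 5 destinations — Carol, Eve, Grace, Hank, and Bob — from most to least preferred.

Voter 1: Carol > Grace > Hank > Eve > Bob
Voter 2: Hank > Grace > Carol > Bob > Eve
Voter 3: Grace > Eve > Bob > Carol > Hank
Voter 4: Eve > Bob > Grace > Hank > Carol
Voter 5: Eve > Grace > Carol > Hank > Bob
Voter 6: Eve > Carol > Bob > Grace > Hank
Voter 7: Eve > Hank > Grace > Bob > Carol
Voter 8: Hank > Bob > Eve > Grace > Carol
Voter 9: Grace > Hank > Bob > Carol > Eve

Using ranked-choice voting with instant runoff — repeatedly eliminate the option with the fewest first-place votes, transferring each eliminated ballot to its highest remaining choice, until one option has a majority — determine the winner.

Eve

Round 1: Eve 4, Grace 2, Hank 2, Carol 1, Bob 0. Bob has the fewest and is eliminated.
Round 2: Eve 4, Grace 2, Hank 2, Carol 1. Carol has the fewest and is eliminated.
Round 3: Eve 4, Grace 3, Hank 2. Hank has the fewest and is eliminated.
Round 4: Eve 5, Grace 4. Eve has a majority.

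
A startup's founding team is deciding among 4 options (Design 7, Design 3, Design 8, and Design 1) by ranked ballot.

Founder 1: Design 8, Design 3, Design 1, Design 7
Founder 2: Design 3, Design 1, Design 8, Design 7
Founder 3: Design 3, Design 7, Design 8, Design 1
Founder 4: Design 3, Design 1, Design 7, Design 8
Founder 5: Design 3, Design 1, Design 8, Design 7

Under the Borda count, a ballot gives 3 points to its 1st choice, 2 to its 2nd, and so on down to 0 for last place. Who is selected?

Design 3

Borda scores:
  Design 7: 0 + 0 + 2 + 1 + 0 = 3
  Design 3: 2 + 3 + 3 + 3 + 3 = 14
  Design 8: 3 + 1 + 1 + 0 + 1 = 6
  Design 1: 1 + 2 + 0 + 2 + 2 = 7
Design 3 has the highest total.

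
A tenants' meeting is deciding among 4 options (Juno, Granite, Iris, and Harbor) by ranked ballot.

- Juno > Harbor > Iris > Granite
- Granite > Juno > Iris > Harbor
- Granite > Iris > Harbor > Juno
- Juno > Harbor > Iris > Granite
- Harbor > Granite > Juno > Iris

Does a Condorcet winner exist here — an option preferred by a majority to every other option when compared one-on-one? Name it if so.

Head-to-head results (5 voters total):
Juno vs Granite: Granite wins 3–2.
Juno vs Iris: Juno wins 4–1.
Juno vs Harbor: Juno wins 3–2.
Granite vs Iris: Granite wins 3–2.
Granite vs Harbor: Harbor wins 3–2.
Iris vs Harbor: Harbor wins 3–2.
No candidate beats all others: Juno beats Harbor beats Granite beats Juno, a majority cycle.

There is no Condorcet winner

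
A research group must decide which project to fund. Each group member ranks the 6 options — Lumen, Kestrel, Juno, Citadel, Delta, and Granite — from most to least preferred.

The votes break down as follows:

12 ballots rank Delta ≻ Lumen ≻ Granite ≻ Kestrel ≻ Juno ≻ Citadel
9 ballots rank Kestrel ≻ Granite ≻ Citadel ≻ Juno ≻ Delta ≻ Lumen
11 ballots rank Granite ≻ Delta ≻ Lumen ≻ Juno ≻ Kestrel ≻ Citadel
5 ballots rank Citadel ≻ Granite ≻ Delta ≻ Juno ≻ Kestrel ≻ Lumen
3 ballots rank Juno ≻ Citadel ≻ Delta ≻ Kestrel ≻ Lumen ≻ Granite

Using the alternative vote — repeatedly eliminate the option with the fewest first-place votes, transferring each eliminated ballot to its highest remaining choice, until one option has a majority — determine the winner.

Round 1: Delta 12, Granite 11, Kestrel 9, Citadel 5, Juno 3, Lumen 0. Lumen has the fewest and is eliminated.
Round 2: Delta 12, Granite 11, Kestrel 9, Citadel 5, Juno 3. Juno has the fewest and is eliminated.
Round 3: Delta 12, Granite 11, Kestrel 9, Citadel 8. Citadel has the fewest and is eliminated.
Round 4: Granite 16, Delta 15, Kestrel 9. Kestrel has the fewest and is eliminated.
Round 5: Granite 25, Delta 15. Granite has a majority.

Granite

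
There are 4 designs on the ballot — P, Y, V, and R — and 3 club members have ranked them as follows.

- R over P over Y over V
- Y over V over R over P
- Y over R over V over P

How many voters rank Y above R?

2

Ballots ranking Y above R: 2.
Ballots ranking R above Y: 1.
So 2 of 3 voters prefer Y to R.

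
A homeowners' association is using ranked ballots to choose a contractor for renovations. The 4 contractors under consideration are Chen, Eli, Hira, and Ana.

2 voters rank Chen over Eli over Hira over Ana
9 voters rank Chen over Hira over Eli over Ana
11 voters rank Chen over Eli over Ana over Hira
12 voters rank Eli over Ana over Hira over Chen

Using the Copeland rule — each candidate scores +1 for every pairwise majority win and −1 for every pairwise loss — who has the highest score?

Chen

Pairwise results:
  Chen vs Eli: Chen wins 22–12.
  Chen vs Hira: Chen wins 22–12.
  Chen vs Ana: Chen wins 22–12.
  Eli vs Hira: Eli wins 25–9.
  Eli vs Ana: Eli wins 34–0.
  Hira vs Ana: Ana wins 23–11.
Copeland scores (wins − losses):
  Chen: 3 − 0 = 3
  Eli: 2 − 1 = 1
  Hira: 0 − 3 = -3
  Ana: 1 − 2 = -1
Chen has the best Copeland score.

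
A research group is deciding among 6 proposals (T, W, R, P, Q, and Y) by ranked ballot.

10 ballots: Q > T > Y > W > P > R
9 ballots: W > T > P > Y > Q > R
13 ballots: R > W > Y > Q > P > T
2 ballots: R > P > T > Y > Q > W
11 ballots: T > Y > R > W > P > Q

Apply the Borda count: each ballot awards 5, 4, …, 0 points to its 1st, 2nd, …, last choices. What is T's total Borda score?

Borda scores:
  T: 10·4 + 9·4 + 13·0 + 2·3 + 11·5 = 137
  W: 10·2 + 9·5 + 13·4 + 2·0 + 11·2 = 139
  R: 10·0 + 9·0 + 13·5 + 2·5 + 11·3 = 108
  P: 10·1 + 9·3 + 13·1 + 2·4 + 11·1 = 69
  Q: 10·5 + 9·1 + 13·2 + 2·1 + 11·0 = 87
  Y: 10·3 + 9·2 + 13·3 + 2·2 + 11·4 = 135

137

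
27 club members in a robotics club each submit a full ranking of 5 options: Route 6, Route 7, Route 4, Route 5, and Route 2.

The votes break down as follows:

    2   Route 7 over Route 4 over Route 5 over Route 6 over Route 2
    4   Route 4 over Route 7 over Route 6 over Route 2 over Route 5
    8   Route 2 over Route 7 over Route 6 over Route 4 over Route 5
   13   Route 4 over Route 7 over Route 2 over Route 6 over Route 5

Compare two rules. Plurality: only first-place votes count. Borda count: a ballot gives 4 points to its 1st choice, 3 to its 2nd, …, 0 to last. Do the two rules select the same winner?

Plurality first-place counts: Route 6 0, Route 7 2, Route 4 17, Route 5 0, Route 2 8 → Route 4.
Borda totals: Route 6 39, Route 7 83, Route 4 82, Route 5 4, Route 2 62 → Route 7.
The two rules disagree: plurality picks Route 4, Borda picks Route 7.

No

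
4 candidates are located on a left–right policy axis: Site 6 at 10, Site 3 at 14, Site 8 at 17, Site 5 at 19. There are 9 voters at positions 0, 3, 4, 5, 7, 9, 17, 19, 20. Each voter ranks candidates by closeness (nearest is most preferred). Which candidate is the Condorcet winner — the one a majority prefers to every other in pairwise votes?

With single-peaked preferences on a line, the Condorcet winner is the candidate closest to the median voter.
The median voter (position 7) is closest to Site 6 at 10.
Check: Site 6 vs Site 5 — voters closer to Site 6: 6 of 9.

Site 6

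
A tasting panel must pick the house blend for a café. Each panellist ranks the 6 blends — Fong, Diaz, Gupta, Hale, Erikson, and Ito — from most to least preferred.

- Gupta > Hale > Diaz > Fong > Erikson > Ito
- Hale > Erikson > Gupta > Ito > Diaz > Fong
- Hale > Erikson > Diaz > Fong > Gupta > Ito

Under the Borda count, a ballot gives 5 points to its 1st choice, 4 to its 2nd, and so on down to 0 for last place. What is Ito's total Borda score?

2

Borda scores:
  Fong: 2 + 0 + 2 = 4
  Diaz: 3 + 1 + 3 = 7
  Gupta: 5 + 3 + 1 = 9
  Hale: 4 + 5 + 5 = 14
  Erikson: 1 + 4 + 4 = 9
  Ito: 0 + 2 + 0 = 2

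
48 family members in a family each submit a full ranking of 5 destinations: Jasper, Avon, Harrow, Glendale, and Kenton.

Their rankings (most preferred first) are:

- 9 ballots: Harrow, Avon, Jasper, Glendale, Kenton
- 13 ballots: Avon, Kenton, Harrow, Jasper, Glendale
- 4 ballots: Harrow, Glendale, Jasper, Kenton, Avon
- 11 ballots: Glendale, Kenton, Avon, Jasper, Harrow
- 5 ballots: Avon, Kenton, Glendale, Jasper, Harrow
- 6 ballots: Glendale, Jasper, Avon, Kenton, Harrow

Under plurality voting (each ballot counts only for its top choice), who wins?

Avon

First-place vote totals:
  Jasper: 0
  Avon: 18
  Harrow: 13
  Glendale: 17
  Kenton: 0
Avon has the most first-place votes.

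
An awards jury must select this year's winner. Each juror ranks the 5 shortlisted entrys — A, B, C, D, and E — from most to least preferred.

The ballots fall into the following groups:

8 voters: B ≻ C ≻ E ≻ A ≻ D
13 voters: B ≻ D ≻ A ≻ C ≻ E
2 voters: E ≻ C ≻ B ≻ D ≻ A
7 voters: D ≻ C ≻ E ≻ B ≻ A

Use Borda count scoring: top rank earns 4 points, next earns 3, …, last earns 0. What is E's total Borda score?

Borda scores:
  A: 8·1 + 13·2 + 2·0 + 7·0 = 34
  B: 8·4 + 13·4 + 2·2 + 7·1 = 95
  C: 8·3 + 13·1 + 2·3 + 7·3 = 64
  D: 8·0 + 13·3 + 2·1 + 7·4 = 69
  E: 8·2 + 13·0 + 2·4 + 7·2 = 38

38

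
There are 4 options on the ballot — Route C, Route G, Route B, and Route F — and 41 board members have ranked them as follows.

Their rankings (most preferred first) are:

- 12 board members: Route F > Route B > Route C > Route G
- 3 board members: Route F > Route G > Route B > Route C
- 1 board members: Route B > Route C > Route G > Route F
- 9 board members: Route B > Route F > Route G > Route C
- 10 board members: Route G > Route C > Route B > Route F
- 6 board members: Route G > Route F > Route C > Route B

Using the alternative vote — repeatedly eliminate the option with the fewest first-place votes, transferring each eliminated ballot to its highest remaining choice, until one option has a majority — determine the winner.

Round 1: Route G 16, Route F 15, Route B 10, Route C 0. Route C has the fewest and is eliminated.
Round 2: Route G 16, Route F 15, Route B 10. Route B has the fewest and is eliminated.
Round 3: Route F 24, Route G 17. Route F has a majority.

Route F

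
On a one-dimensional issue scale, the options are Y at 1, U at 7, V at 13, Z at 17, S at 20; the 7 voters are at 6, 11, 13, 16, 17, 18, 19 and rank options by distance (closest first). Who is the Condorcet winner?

Z

With single-peaked preferences on a line, the Condorcet winner is the candidate closest to the median voter.
The median voter (position 16) is closest to Z at 17.
Check: Z vs Y — voters closer to Z: 6 of 7.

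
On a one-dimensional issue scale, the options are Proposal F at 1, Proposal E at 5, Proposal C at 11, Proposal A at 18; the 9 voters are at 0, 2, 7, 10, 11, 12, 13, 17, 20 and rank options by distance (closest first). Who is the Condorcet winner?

With single-peaked preferences on a line, the Condorcet winner is the candidate closest to the median voter.
The median voter (position 11) is closest to Proposal C at 11.
Check: Proposal C vs Proposal E — voters closer to Proposal C: 6 of 9.

Proposal C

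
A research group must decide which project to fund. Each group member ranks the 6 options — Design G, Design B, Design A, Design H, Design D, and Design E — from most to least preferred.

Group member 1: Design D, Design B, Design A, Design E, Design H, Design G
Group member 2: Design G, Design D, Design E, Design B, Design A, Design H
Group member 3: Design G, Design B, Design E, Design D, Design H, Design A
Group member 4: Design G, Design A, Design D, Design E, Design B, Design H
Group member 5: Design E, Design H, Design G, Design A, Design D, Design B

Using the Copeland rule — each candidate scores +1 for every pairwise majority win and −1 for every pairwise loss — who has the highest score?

Pairwise results:
  Design G vs Design B: Design G wins 4–1.
  Design G vs Design A: Design G wins 4–1.
  Design G vs Design H: Design G wins 3–2.
  Design G vs Design D: Design G wins 4–1.
  Design G vs Design E: Design G wins 3–2.
  Design B vs Design A: Design B wins 3–2.
  Design B vs Design H: Design B wins 4–1.
  Design B vs Design D: Design D wins 4–1.
  Design B vs Design E: Design E wins 3–2.
  Design A vs Design H: Design A wins 3–2.
  Design A vs Design D: Design D wins 3–2.
  Design A vs Design E: Design E wins 3–2.
  Design H vs Design D: Design D wins 4–1.
  Design H vs Design E: Design E wins 5–0.
  Design D vs Design E: Design D wins 3–2.
Copeland scores (wins − losses):
  Design G: 5 − 0 = 5
  Design B: 2 − 3 = -1
  Design A: 1 − 4 = -3
  Design H: 0 − 5 = -5
  Design D: 4 − 1 = 3
  Design E: 3 − 2 = 1
Design G has the best Copeland score.

Design G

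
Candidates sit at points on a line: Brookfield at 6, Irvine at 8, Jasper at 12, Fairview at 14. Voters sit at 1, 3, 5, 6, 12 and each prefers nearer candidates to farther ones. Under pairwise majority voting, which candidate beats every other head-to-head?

Brookfield

With single-peaked preferences on a line, the Condorcet winner is the candidate closest to the median voter.
The median voter (position 5) is closest to Brookfield at 6.
Check: Brookfield vs Fairview — voters closer to Brookfield: 4 of 5.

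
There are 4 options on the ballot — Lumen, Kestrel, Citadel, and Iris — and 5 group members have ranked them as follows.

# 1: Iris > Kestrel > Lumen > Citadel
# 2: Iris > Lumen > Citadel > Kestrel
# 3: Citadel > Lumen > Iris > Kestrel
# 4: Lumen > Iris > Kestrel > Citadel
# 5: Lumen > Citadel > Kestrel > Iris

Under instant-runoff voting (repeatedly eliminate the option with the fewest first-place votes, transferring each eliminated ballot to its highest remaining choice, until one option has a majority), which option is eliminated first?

Round 1: Lumen 2, Iris 2, Citadel 1, Kestrel 0. Kestrel has the fewest and is eliminated.
Round 2: Lumen 2, Iris 2, Citadel 1. Citadel has the fewest and is eliminated.
Round 3: Lumen 3, Iris 2. Lumen has a majority.

Kestrel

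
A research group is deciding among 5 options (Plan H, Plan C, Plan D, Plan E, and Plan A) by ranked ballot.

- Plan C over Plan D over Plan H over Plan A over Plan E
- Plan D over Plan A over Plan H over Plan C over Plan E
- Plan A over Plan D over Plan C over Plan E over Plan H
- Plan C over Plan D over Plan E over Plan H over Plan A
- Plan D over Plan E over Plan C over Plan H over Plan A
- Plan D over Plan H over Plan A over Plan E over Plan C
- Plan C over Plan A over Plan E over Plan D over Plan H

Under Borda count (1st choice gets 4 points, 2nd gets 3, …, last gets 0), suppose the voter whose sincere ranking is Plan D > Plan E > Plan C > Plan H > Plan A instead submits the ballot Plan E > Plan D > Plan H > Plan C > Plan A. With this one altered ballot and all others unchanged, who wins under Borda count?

Plan D

Borda totals with the altered ballot: Plan H 10, Plan C 16, Plan D 21, Plan E 10, Plan A 13.
The winner is unchanged: still Plan D.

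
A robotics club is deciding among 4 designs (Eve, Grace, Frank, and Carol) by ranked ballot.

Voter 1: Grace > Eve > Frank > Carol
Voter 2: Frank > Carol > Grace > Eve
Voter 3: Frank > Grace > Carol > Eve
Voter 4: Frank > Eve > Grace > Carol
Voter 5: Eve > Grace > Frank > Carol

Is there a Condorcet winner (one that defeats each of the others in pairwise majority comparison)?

Head-to-head results (5 voters total):
Eve vs Grace: Grace wins 3–2.
Eve vs Frank: Frank wins 3–2.
Eve vs Carol: Eve wins 3–2.
Grace vs Frank: Frank wins 3–2.
Grace vs Carol: Grace wins 4–1.
Frank vs Carol: Frank wins 5–0.
Frank beats each rival — Eve (3–2), Grace (3–2), Carol (5–0) — so Frank is the Condorcet winner.

Yes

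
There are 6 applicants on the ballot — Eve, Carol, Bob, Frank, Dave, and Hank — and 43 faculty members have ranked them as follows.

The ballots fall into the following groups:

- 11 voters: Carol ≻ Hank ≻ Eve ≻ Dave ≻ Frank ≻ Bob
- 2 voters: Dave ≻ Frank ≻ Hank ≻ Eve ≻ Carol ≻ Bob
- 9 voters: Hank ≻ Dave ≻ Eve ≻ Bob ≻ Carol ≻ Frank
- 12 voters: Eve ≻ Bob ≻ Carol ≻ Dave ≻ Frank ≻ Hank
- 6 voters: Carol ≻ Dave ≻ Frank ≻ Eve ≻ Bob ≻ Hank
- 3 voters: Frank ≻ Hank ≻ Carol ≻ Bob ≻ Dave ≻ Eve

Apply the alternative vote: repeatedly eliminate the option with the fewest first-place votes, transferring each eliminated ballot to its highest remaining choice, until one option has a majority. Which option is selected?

Round 1: Carol 17, Eve 12, Hank 9, Frank 3, Dave 2, Bob 0. Bob has the fewest and is eliminated.
Round 2: Carol 17, Eve 12, Hank 9, Frank 3, Dave 2. Dave has the fewest and is eliminated.
Round 3: Carol 17, Eve 12, Hank 9, Frank 5. Frank has the fewest and is eliminated.
Round 4: Carol 17, Hank 14, Eve 12. Eve has the fewest and is eliminated.
Round 5: Carol 29, Hank 14. Carol has a majority.

Carol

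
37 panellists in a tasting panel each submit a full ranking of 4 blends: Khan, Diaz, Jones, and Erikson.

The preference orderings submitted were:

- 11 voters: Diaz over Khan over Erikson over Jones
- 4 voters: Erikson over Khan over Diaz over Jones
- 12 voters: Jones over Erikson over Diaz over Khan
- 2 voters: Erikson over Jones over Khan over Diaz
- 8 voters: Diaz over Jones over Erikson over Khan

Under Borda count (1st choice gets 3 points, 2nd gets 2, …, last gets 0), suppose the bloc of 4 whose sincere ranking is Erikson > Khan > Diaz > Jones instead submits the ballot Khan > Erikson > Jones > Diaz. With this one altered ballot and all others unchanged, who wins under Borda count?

Borda totals with the altered ballot: Khan 36, Diaz 69, Jones 60, Erikson 57.
The winner is unchanged: still Diaz.

Diaz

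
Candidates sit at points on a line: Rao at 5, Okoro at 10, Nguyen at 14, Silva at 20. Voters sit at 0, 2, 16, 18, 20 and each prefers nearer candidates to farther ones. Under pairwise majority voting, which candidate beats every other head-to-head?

Nguyen

With single-peaked preferences on a line, the Condorcet winner is the candidate closest to the median voter.
The median voter (position 16) is closest to Nguyen at 14.
Check: Nguyen vs Okoro — voters closer to Nguyen: 3 of 5.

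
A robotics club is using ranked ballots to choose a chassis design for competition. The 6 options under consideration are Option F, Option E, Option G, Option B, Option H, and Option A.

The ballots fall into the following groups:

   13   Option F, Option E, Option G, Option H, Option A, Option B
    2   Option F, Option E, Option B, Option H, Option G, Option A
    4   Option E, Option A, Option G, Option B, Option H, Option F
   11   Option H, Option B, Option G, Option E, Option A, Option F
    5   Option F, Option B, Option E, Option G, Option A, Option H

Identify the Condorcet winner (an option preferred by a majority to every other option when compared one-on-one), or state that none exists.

Option F

Head-to-head results (35 voters total):
Option F vs Option E: Option F wins 20–15.
Option F vs Option G: Option F wins 20–15.
Option F vs Option B: Option F wins 20–15.
Option F vs Option H: Option F wins 20–15.
Option F vs Option A: Option F wins 20–15.
Option E vs Option G: Option E wins 24–11.
Option E vs Option B: Option E wins 19–16.
Option E vs Option H: Option E wins 24–11.
Option E vs Option A: Option E wins 35–0.
Option G vs Option B: Option B wins 18–17.
Option G vs Option H: Option G wins 22–13.
Option G vs Option A: Option G wins 31–4.
Option B vs Option H: Option H wins 24–11.
Option B vs Option A: Option B wins 18–17.
Option H vs Option A: Option H wins 26–9.
Option F beats each rival — Option E (20–15), Option G (20–15), Option B (20–15), Option H (20–15), Option A (20–15) — so Option F is the Condorcet winner.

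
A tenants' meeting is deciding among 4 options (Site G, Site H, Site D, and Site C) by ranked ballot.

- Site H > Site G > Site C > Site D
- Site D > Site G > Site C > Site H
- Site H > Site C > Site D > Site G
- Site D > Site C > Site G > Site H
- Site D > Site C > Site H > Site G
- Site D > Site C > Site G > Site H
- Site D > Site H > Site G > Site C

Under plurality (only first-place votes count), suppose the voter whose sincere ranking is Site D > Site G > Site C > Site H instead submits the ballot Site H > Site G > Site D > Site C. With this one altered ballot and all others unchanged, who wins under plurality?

Site D

First-place totals with the altered ballot: Site G 0, Site H 3, Site D 4, Site C 0.
The winner is unchanged: still Site D.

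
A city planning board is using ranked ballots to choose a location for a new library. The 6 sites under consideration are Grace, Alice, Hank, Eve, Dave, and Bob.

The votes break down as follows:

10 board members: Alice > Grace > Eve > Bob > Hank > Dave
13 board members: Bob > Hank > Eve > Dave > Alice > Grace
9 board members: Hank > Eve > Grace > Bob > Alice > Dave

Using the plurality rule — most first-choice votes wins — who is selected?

First-place vote totals:
  Grace: 0
  Alice: 10
  Hank: 9
  Eve: 0
  Dave: 0
  Bob: 13
Bob has the most first-place votes.

Bob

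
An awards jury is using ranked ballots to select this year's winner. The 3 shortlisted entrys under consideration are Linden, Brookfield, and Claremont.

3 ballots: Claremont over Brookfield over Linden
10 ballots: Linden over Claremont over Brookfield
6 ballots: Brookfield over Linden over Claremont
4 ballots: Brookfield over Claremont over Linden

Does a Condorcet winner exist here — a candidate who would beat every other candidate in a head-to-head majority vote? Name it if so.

No Condorcet winner

Head-to-head results (23 voters total):
Linden vs Brookfield: Brookfield wins 13–10.
Linden vs Claremont: Linden wins 16–7.
Brookfield vs Claremont: Claremont wins 13–10.
No candidate beats all others: Linden beats Claremont beats Brookfield beats Linden, a majority cycle.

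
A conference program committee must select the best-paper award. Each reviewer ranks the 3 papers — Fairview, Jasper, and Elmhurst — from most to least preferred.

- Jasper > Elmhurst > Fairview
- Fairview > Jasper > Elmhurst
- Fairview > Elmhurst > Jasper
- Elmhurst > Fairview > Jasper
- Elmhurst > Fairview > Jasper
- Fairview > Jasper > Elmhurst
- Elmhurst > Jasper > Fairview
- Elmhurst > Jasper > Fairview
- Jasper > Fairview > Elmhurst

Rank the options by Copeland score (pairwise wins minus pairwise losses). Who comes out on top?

Pairwise results:
  Fairview vs Jasper: Fairview wins 5–4.
  Fairview vs Elmhurst: Elmhurst wins 5–4.
  Jasper vs Elmhurst: Elmhurst wins 5–4.
Copeland scores (wins − losses):
  Fairview: 1 − 1 = 0
  Jasper: 0 − 2 = -2
  Elmhurst: 2 − 0 = 2
Elmhurst has the best Copeland score.

Elmhurst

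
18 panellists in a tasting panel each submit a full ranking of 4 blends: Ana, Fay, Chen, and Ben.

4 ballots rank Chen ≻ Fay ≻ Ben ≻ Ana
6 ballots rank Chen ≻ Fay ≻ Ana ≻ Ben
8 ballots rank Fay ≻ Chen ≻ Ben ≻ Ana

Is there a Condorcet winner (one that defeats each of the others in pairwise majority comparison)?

Head-to-head results (18 voters total):
Ana vs Fay: Fay wins 18–0.
Ana vs Chen: Chen wins 18–0.
Ana vs Ben: Ben wins 12–6.
Fay vs Chen: Chen wins 10–8.
Fay vs Ben: Fay wins 18–0.
Chen vs Ben: Chen wins 18–0.
Chen beats each rival — Ana (18–0), Fay (10–8), Ben (18–0) — so Chen is the Condorcet winner.

Yes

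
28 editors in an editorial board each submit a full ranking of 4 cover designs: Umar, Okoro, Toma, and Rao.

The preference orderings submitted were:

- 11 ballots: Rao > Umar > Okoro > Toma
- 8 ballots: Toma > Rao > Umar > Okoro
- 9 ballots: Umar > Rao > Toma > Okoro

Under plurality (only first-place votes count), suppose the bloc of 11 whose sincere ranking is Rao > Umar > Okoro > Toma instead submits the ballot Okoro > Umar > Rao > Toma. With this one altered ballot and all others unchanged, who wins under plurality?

First-place totals with the altered ballot: Umar 9, Okoro 11, Toma 8, Rao 0.
The switch changes the winner from Rao to Okoro.

Okoro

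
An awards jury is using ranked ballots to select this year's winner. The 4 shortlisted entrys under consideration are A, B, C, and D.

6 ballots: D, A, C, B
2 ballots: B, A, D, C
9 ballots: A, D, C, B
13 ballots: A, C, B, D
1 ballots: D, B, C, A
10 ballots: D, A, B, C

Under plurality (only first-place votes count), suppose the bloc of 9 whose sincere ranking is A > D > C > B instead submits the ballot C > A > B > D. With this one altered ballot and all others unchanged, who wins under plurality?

D

First-place totals with the altered ballot: A 13, B 2, C 9, D 17.
The switch changes the winner from A to D.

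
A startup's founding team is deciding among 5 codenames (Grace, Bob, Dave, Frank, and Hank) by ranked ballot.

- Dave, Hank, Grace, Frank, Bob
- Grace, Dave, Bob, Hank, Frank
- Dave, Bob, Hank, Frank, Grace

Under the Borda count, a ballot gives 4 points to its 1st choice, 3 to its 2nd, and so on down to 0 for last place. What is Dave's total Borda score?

11

Borda scores:
  Grace: 2 + 4 + 0 = 6
  Bob: 0 + 2 + 3 = 5
  Dave: 4 + 3 + 4 = 11
  Frank: 1 + 0 + 1 = 2
  Hank: 3 + 1 + 2 = 6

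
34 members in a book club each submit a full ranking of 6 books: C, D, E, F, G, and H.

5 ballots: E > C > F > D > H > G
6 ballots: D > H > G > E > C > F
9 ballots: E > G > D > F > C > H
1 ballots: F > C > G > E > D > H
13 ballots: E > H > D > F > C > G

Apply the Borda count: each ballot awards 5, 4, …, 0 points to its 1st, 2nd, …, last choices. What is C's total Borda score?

52

Borda scores:
  C: 5·4 + 6·1 + 9·1 + 4 + 13·1 = 52
  D: 5·2 + 6·5 + 9·3 + 1 + 13·3 = 107
  E: 5·5 + 6·2 + 9·5 + 2 + 13·5 = 149
  F: 5·3 + 6·0 + 9·2 + 5 + 13·2 = 64
  G: 5·0 + 6·3 + 9·4 + 3 + 13·0 = 57
  H: 5·1 + 6·4 + 9·0 + 0 + 13·4 = 81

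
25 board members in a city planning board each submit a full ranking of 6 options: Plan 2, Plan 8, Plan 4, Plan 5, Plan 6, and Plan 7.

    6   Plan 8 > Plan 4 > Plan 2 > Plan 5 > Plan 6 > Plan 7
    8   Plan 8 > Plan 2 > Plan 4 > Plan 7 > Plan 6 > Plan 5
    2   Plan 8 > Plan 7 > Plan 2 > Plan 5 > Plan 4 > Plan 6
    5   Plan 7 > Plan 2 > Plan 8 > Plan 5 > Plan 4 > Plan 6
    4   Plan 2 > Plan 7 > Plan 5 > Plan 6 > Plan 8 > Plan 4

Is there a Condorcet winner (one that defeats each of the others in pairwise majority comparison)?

Yes

Head-to-head results (25 voters total):
Plan 2 vs Plan 8: Plan 8 wins 16–9.
Plan 2 vs Plan 4: Plan 2 wins 19–6.
Plan 2 vs Plan 5: Plan 2 wins 25–0.
Plan 2 vs Plan 6: Plan 2 wins 25–0.
Plan 2 vs Plan 7: Plan 2 wins 18–7.
Plan 8 vs Plan 4: Plan 8 wins 25–0.
Plan 8 vs Plan 5: Plan 8 wins 21–4.
Plan 8 vs Plan 6: Plan 8 wins 21–4.
Plan 8 vs Plan 7: Plan 8 wins 16–9.
Plan 4 vs Plan 5: Plan 4 wins 14–11.
Plan 4 vs Plan 6: Plan 4 wins 21–4.
Plan 4 vs Plan 7: Plan 4 wins 14–11.
Plan 5 vs Plan 6: Plan 5 wins 17–8.
Plan 5 vs Plan 7: Plan 7 wins 19–6.
Plan 6 vs Plan 7: Plan 7 wins 19–6.
Plan 8 beats each rival — Plan 2 (16–9), Plan 4 (25–0), Plan 5 (21–4), Plan 6 (21–4), Plan 7 (16–9) — so Plan 8 is the Condorcet winner.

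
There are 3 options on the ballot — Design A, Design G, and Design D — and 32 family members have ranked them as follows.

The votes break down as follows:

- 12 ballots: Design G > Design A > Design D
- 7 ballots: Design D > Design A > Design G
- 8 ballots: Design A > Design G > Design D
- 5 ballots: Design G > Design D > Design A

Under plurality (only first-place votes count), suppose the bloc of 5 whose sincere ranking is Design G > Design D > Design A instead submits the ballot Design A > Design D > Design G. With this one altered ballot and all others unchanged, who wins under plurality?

First-place totals with the altered ballot: Design A 13, Design G 12, Design D 7.
The switch changes the winner from Design G to Design A.

Design A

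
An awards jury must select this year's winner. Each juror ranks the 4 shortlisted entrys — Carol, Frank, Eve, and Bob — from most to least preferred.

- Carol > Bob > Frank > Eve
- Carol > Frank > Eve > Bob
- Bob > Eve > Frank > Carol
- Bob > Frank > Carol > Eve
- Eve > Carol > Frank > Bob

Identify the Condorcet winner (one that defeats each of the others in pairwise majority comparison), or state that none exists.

Carol

Head-to-head results (5 voters total):
Carol vs Frank: Carol wins 3–2.
Carol vs Eve: Carol wins 3–2.
Carol vs Bob: Carol wins 3–2.
Frank vs Eve: Frank wins 3–2.
Frank vs Bob: Bob wins 3–2.
Eve vs Bob: Bob wins 3–2.
Carol beats each rival — Frank (3–2), Eve (3–2), Bob (3–2) — so Carol is the Condorcet winner.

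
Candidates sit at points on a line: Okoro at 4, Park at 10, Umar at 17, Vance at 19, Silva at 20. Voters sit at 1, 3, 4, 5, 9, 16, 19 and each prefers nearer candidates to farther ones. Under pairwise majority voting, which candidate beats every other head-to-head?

With single-peaked preferences on a line, the Condorcet winner is the candidate closest to the median voter.
The median voter (position 5) is closest to Okoro at 4.
Check: Okoro vs Park — voters closer to Okoro: 4 of 7.

Okoro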